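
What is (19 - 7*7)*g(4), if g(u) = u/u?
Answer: -30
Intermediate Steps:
g(u) = 1
(19 - 7*7)*g(4) = (19 - 7*7)*1 = (19 - 49)*1 = -30*1 = -30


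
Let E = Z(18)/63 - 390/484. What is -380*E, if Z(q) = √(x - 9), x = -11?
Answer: 37050/121 - 760*I*√5/63 ≈ 306.2 - 26.975*I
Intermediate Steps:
Z(q) = 2*I*√5 (Z(q) = √(-11 - 9) = √(-20) = 2*I*√5)
E = -195/242 + 2*I*√5/63 (E = (2*I*√5)/63 - 390/484 = (2*I*√5)*(1/63) - 390*1/484 = 2*I*√5/63 - 195/242 = -195/242 + 2*I*√5/63 ≈ -0.80579 + 0.070986*I)
-380*E = -380*(-195/242 + 2*I*√5/63) = 37050/121 - 760*I*√5/63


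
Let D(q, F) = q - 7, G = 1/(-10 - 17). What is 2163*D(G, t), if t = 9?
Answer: -136990/9 ≈ -15221.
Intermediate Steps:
G = -1/27 (G = 1/(-27) = -1/27 ≈ -0.037037)
D(q, F) = -7 + q
2163*D(G, t) = 2163*(-7 - 1/27) = 2163*(-190/27) = -136990/9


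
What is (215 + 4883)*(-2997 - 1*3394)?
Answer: -32581318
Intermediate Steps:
(215 + 4883)*(-2997 - 1*3394) = 5098*(-2997 - 3394) = 5098*(-6391) = -32581318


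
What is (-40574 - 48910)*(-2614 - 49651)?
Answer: 4676881260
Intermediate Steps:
(-40574 - 48910)*(-2614 - 49651) = -89484*(-52265) = 4676881260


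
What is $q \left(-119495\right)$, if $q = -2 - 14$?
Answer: $1911920$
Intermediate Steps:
$q = -16$
$q \left(-119495\right) = \left(-16\right) \left(-119495\right) = 1911920$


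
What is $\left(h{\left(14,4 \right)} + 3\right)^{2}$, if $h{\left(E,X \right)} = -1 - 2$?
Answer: $0$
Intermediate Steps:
$h{\left(E,X \right)} = -3$ ($h{\left(E,X \right)} = -1 - 2 = -3$)
$\left(h{\left(14,4 \right)} + 3\right)^{2} = \left(-3 + 3\right)^{2} = 0^{2} = 0$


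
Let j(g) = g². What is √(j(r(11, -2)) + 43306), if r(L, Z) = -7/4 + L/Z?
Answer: √693737/4 ≈ 208.23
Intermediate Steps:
r(L, Z) = -7/4 + L/Z (r(L, Z) = -7*¼ + L/Z = -7/4 + L/Z)
√(j(r(11, -2)) + 43306) = √((-7/4 + 11/(-2))² + 43306) = √((-7/4 + 11*(-½))² + 43306) = √((-7/4 - 11/2)² + 43306) = √((-29/4)² + 43306) = √(841/16 + 43306) = √(693737/16) = √693737/4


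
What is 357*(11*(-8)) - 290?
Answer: -31706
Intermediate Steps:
357*(11*(-8)) - 290 = 357*(-88) - 290 = -31416 - 290 = -31706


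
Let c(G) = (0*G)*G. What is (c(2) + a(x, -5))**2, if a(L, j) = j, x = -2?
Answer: 25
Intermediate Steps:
c(G) = 0 (c(G) = 0*G = 0)
(c(2) + a(x, -5))**2 = (0 - 5)**2 = (-5)**2 = 25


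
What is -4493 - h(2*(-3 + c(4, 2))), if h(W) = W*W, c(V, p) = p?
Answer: -4497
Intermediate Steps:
h(W) = W²
-4493 - h(2*(-3 + c(4, 2))) = -4493 - (2*(-3 + 2))² = -4493 - (2*(-1))² = -4493 - 1*(-2)² = -4493 - 1*4 = -4493 - 4 = -4497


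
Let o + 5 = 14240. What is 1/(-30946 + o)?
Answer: -1/16711 ≈ -5.9841e-5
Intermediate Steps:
o = 14235 (o = -5 + 14240 = 14235)
1/(-30946 + o) = 1/(-30946 + 14235) = 1/(-16711) = -1/16711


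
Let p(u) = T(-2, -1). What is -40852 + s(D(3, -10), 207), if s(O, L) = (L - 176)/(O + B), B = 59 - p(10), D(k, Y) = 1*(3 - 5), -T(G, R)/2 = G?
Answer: -2165125/53 ≈ -40851.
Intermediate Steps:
T(G, R) = -2*G
p(u) = 4 (p(u) = -2*(-2) = 4)
D(k, Y) = -2 (D(k, Y) = 1*(-2) = -2)
B = 55 (B = 59 - 1*4 = 59 - 4 = 55)
s(O, L) = (-176 + L)/(55 + O) (s(O, L) = (L - 176)/(O + 55) = (-176 + L)/(55 + O))
-40852 + s(D(3, -10), 207) = -40852 + (-176 + 207)/(55 - 2) = -40852 + 31/53 = -2165125/53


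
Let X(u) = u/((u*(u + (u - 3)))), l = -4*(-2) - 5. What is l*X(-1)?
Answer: -⅗ ≈ -0.60000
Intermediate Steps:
l = 3 (l = 8 - 5 = 3)
X(u) = 1/(-3 + 2*u) (X(u) = u/((u*(u + (-3 + u)))) = u/((u*(-3 + 2*u))) = u*(1/(u*(-3 + 2*u))) = 1/(-3 + 2*u))
l*X(-1) = 3/(-3 + 2*(-1)) = 3/(-3 - 2) = 3/(-5) = 3*(-⅕) = -⅗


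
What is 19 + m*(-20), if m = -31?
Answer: 639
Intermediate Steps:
19 + m*(-20) = 19 - 31*(-20) = 19 + 620 = 639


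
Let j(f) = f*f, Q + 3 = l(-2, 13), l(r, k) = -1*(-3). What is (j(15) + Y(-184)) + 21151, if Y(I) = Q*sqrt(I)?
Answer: 21376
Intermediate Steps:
l(r, k) = 3
Q = 0 (Q = -3 + 3 = 0)
j(f) = f**2
Y(I) = 0 (Y(I) = 0*sqrt(I) = 0)
(j(15) + Y(-184)) + 21151 = (15**2 + 0) + 21151 = (225 + 0) + 21151 = 225 + 21151 = 21376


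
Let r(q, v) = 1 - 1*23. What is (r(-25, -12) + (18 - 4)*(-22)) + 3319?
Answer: 2989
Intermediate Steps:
r(q, v) = -22 (r(q, v) = 1 - 23 = -22)
(r(-25, -12) + (18 - 4)*(-22)) + 3319 = (-22 + (18 - 4)*(-22)) + 3319 = (-22 + 14*(-22)) + 3319 = (-22 - 308) + 3319 = -330 + 3319 = 2989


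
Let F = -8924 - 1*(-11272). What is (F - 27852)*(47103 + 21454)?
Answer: -1748477728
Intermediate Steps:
F = 2348 (F = -8924 + 11272 = 2348)
(F - 27852)*(47103 + 21454) = (2348 - 27852)*(47103 + 21454) = -25504*68557 = -1748477728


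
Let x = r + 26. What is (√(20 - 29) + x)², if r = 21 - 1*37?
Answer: 91 + 60*I ≈ 91.0 + 60.0*I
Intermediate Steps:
r = -16 (r = 21 - 37 = -16)
x = 10 (x = -16 + 26 = 10)
(√(20 - 29) + x)² = (√(20 - 29) + 10)² = (√(-9) + 10)² = (3*I + 10)² = (10 + 3*I)²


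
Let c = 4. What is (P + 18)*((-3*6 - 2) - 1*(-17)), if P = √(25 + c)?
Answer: -54 - 3*√29 ≈ -70.156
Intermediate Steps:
P = √29 (P = √(25 + 4) = √29 ≈ 5.3852)
(P + 18)*((-3*6 - 2) - 1*(-17)) = (√29 + 18)*((-3*6 - 2) - 1*(-17)) = (18 + √29)*((-18 - 2) + 17) = (18 + √29)*(-20 + 17) = (18 + √29)*(-3) = -54 - 3*√29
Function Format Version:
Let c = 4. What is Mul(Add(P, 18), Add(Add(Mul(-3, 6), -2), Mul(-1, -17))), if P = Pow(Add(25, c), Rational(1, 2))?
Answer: Add(-54, Mul(-3, Pow(29, Rational(1, 2)))) ≈ -70.156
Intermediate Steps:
P = Pow(29, Rational(1, 2)) (P = Pow(Add(25, 4), Rational(1, 2)) = Pow(29, Rational(1, 2)) ≈ 5.3852)
Mul(Add(P, 18), Add(Add(Mul(-3, 6), -2), Mul(-1, -17))) = Mul(Add(Pow(29, Rational(1, 2)), 18), Add(Add(Mul(-3, 6), -2), Mul(-1, -17))) = Mul(Add(18, Pow(29, Rational(1, 2))), Add(Add(-18, -2), 17)) = Mul(Add(18, Pow(29, Rational(1, 2))), Add(-20, 17)) = Mul(Add(18, Pow(29, Rational(1, 2))), -3) = Add(-54, Mul(-3, Pow(29, Rational(1, 2))))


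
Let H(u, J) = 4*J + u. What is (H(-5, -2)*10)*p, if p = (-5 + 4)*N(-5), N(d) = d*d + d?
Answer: 2600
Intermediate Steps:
H(u, J) = u + 4*J
N(d) = d + d**2 (N(d) = d**2 + d = d + d**2)
p = -20 (p = (-5 + 4)*(-5*(1 - 5)) = -(-5)*(-4) = -1*20 = -20)
(H(-5, -2)*10)*p = ((-5 + 4*(-2))*10)*(-20) = ((-5 - 8)*10)*(-20) = -13*10*(-20) = -130*(-20) = 2600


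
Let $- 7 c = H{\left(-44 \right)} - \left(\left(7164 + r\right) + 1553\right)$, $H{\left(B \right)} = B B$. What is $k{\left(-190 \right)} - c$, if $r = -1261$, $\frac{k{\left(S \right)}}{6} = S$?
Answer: $- \frac{13500}{7} \approx -1928.6$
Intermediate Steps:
$k{\left(S \right)} = 6 S$
$H{\left(B \right)} = B^{2}$
$c = \frac{5520}{7}$ ($c = - \frac{\left(-44\right)^{2} - \left(\left(7164 - 1261\right) + 1553\right)}{7} = - \frac{1936 - \left(5903 + 1553\right)}{7} = - \frac{1936 - 7456}{7} = \left(- \frac{1}{7}\right) \left(-5520\right) = \frac{5520}{7} \approx 788.57$)
$k{\left(-190 \right)} - c = 6 \left(-190\right) - \frac{5520}{7} = -1140 - \frac{5520}{7} = - \frac{13500}{7}$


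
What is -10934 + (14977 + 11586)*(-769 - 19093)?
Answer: -527605240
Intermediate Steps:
-10934 + (14977 + 11586)*(-769 - 19093) = -10934 + 26563*(-19862) = -10934 - 527594306 = -527605240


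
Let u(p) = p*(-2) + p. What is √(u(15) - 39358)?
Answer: I*√39373 ≈ 198.43*I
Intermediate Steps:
u(p) = -p (u(p) = -2*p + p = -p)
√(u(15) - 39358) = √(-1*15 - 39358) = √(-15 - 39358) = √(-39373) = I*√39373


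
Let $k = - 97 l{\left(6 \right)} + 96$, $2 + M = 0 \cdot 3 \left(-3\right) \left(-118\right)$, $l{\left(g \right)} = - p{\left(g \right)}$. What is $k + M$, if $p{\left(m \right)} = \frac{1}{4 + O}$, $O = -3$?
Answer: $191$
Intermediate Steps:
$p{\left(m \right)} = 1$ ($p{\left(m \right)} = \frac{1}{4 - 3} = 1^{-1} = 1$)
$l{\left(g \right)} = -1$ ($l{\left(g \right)} = \left(-1\right) 1 = -1$)
$M = -2$ ($M = -2 + 0 \cdot 3 \left(-3\right) \left(-118\right) = -2 + 0 \left(-3\right) \left(-118\right) = -2 + 0 \left(-118\right) = -2 + 0 = -2$)
$k = 193$ ($k = \left(-97\right) \left(-1\right) + 96 = 97 + 96 = 193$)
$k + M = 193 - 2 = 191$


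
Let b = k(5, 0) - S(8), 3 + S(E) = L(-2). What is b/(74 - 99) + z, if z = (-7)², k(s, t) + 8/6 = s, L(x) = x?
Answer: 3649/75 ≈ 48.653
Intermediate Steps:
k(s, t) = -4/3 + s
S(E) = -5 (S(E) = -3 - 2 = -5)
z = 49
b = 26/3 (b = (-4/3 + 5) - 1*(-5) = 11/3 + 5 = 26/3 ≈ 8.6667)
b/(74 - 99) + z = (26/3)/(74 - 99) + 49 = (26/3)/(-25) + 49 = -1/25*26/3 + 49 = -26/75 + 49 = 3649/75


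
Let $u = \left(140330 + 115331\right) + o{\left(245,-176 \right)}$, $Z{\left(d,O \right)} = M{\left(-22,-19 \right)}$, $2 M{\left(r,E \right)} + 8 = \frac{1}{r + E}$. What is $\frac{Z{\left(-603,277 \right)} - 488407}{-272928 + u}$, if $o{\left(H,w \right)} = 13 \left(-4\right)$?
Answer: $\frac{13349901}{473386} \approx 28.201$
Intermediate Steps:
$o{\left(H,w \right)} = -52$
$M{\left(r,E \right)} = -4 + \frac{1}{2 \left(E + r\right)}$ ($M{\left(r,E \right)} = -4 + \frac{1}{2 \left(r + E\right)} = -4 + \frac{1}{2 \left(E + r\right)}$)
$Z{\left(d,O \right)} = - \frac{329}{82}$ ($Z{\left(d,O \right)} = \frac{\frac{1}{2} - -76 - -88}{-19 - 22} = \frac{\frac{1}{2} + 76 + 88}{-41} = \left(- \frac{1}{41}\right) \frac{329}{2} = - \frac{329}{82}$)
$u = 255609$ ($u = \left(140330 + 115331\right) - 52 = 255661 - 52 = 255609$)
$\frac{Z{\left(-603,277 \right)} - 488407}{-272928 + u} = \frac{- \frac{329}{82} - 488407}{-272928 + 255609} = - \frac{40049703}{82 \left(-17319\right)} = \left(- \frac{40049703}{82}\right) \left(- \frac{1}{17319}\right) = \frac{13349901}{473386}$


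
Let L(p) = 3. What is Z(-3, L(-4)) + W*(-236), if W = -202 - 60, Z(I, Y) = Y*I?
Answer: 61823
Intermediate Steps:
Z(I, Y) = I*Y
W = -262
Z(-3, L(-4)) + W*(-236) = -3*3 - 262*(-236) = -9 + 61832 = 61823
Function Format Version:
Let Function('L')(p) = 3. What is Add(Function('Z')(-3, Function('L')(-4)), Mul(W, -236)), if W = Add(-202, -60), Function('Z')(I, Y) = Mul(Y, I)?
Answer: 61823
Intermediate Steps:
Function('Z')(I, Y) = Mul(I, Y)
W = -262
Add(Function('Z')(-3, Function('L')(-4)), Mul(W, -236)) = Add(Mul(-3, 3), Mul(-262, -236)) = Add(-9, 61832) = 61823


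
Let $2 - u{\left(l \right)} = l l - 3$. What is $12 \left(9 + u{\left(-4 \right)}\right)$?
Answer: $-24$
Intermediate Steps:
$u{\left(l \right)} = 5 - l^{2}$ ($u{\left(l \right)} = 2 - \left(l l - 3\right) = 2 - \left(l^{2} - 3\right) = 2 - \left(-3 + l^{2}\right) = 5 - l^{2}$)
$12 \left(9 + u{\left(-4 \right)}\right) = 12 \left(9 + \left(5 - \left(-4\right)^{2}\right)\right) = 12 \left(9 + \left(5 - 16\right)\right) = 12 \left(9 - 11\right) = 12 \left(-2\right) = -24$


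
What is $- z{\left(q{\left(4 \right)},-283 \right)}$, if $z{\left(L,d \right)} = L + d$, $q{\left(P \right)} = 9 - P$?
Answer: $278$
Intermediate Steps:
$- z{\left(q{\left(4 \right)},-283 \right)} = - (\left(9 - 4\right) - 283) = - (5 - 283) = \left(-1\right) \left(-278\right) = 278$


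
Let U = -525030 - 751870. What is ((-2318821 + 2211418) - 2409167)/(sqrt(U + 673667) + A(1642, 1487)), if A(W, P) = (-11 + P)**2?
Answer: -133720463520/115760829049 + 2516570*I*sqrt(603233)/4746193991009 ≈ -1.1551 + 0.00041182*I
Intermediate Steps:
U = -1276900
((-2318821 + 2211418) - 2409167)/(sqrt(U + 673667) + A(1642, 1487)) = ((-2318821 + 2211418) - 2409167)/(sqrt(-1276900 + 673667) + (-11 + 1487)**2) = (-107403 - 2409167)/(sqrt(-603233) + 1476**2) = -2516570/(I*sqrt(603233) + 2178576) = -2516570/(2178576 + I*sqrt(603233))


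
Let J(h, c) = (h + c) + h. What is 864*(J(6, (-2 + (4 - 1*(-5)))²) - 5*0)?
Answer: 52704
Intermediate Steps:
J(h, c) = c + 2*h (J(h, c) = (c + h) + h = c + 2*h)
864*(J(6, (-2 + (4 - 1*(-5)))²) - 5*0) = 864*(((-2 + (4 - 1*(-5)))² + 2*6) - 5*0) = 864*(((-2 + (4 + 5))² + 12) - 1*0) = 864*(((-2 + 9)² + 12) + 0) = 864*((7² + 12) + 0) = 864*((49 + 12) + 0) = 864*(61 + 0) = 864*61 = 52704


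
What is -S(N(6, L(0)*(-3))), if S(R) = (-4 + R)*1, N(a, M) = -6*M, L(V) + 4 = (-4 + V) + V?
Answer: 148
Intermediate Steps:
L(V) = -8 + 2*V (L(V) = -4 + ((-4 + V) + V) = -4 + (-4 + 2*V) = -8 + 2*V)
S(R) = -4 + R
-S(N(6, L(0)*(-3))) = -(-4 - 6*(-8 + 2*0)*(-3)) = -(-4 - 6*(-8 + 0)*(-3)) = -(-4 - (-48)*(-3)) = -(-4 - 6*24) = -(-4 - 144) = -1*(-148) = 148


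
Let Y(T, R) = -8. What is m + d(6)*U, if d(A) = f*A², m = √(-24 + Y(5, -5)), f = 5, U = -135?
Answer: -24300 + 4*I*√2 ≈ -24300.0 + 5.6569*I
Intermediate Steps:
m = 4*I*√2 (m = √(-24 - 8) = √(-32) = 4*I*√2 ≈ 5.6569*I)
d(A) = 5*A²
m + d(6)*U = 4*I*√2 + (5*6²)*(-135) = 4*I*√2 + (5*36)*(-135) = 4*I*√2 + 180*(-135) = 4*I*√2 - 24300 = -24300 + 4*I*√2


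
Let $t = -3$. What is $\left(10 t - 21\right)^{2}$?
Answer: $2601$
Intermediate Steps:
$\left(10 t - 21\right)^{2} = \left(10 \left(-3\right) - 21\right)^{2} = \left(-30 - 21\right)^{2} = \left(-51\right)^{2} = 2601$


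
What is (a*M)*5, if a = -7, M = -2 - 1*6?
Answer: 280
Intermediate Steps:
M = -8 (M = -2 - 6 = -8)
(a*M)*5 = -7*(-8)*5 = 56*5 = 280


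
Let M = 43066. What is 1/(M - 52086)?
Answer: -1/9020 ≈ -0.00011086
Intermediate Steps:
1/(M - 52086) = 1/(43066 - 52086) = 1/(-9020) = -1/9020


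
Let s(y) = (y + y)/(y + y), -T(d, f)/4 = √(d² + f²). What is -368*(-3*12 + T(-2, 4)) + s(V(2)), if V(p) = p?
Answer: 13249 + 2944*√5 ≈ 19832.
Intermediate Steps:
T(d, f) = -4*√(d² + f²)
s(y) = 1 (s(y) = (2*y)/((2*y)) = (2*y)*(1/(2*y)) = 1)
-368*(-3*12 + T(-2, 4)) + s(V(2)) = -368*(-3*12 - 4*√((-2)² + 4²)) + 1 = -368*(-36 - 4*√(4 + 16)) + 1 = -368*(-36 - 8*√5) + 1 = (13248 + 2944*√5) + 1 = 13249 + 2944*√5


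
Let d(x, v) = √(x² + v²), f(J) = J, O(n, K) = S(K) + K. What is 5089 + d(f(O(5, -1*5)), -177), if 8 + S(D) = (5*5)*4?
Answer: 5089 + 3*√4322 ≈ 5286.2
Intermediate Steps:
S(D) = 92 (S(D) = -8 + (5*5)*4 = -8 + 25*4 = -8 + 100 = 92)
O(n, K) = 92 + K
d(x, v) = √(v² + x²)
5089 + d(f(O(5, -1*5)), -177) = 5089 + √((-177)² + (92 - 1*5)²) = 5089 + √(31329 + (92 - 5)²) = 5089 + √(31329 + 87²) = 5089 + √(31329 + 7569) = 5089 + √38898 = 5089 + 3*√4322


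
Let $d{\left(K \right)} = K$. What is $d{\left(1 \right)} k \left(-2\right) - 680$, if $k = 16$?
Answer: $-712$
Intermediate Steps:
$d{\left(1 \right)} k \left(-2\right) - 680 = 1 \cdot 16 \left(-2\right) - 680 = 16 \left(-2\right) - 680 = -32 - 680 = -712$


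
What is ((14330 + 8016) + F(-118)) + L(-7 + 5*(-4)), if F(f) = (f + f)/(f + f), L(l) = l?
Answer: 22320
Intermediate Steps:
F(f) = 1 (F(f) = (2*f)/((2*f)) = (2*f)*(1/(2*f)) = 1)
((14330 + 8016) + F(-118)) + L(-7 + 5*(-4)) = ((14330 + 8016) + 1) + (-7 + 5*(-4)) = (22346 + 1) + (-7 - 20) = 22347 - 27 = 22320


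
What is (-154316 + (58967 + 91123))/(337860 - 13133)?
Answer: -4226/324727 ≈ -0.013014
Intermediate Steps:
(-154316 + (58967 + 91123))/(337860 - 13133) = (-154316 + 150090)/324727 = -4226*1/324727 = -4226/324727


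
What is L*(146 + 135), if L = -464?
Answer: -130384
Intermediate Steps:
L*(146 + 135) = -464*(146 + 135) = -464*281 = -130384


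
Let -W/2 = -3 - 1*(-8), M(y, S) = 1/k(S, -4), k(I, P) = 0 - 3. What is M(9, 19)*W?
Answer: 10/3 ≈ 3.3333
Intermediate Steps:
k(I, P) = -3
M(y, S) = -⅓ (M(y, S) = 1/(-3) = -⅓)
W = -10 (W = -2*(-3 - 1*(-8)) = -2*(-3 + 8) = -2*5 = -10)
M(9, 19)*W = -⅓*(-10) = 10/3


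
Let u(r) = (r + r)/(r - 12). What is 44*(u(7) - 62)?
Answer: -14256/5 ≈ -2851.2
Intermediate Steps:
u(r) = 2*r/(-12 + r) (u(r) = (2*r)/(-12 + r) = 2*r/(-12 + r))
44*(u(7) - 62) = 44*(2*7/(-12 + 7) - 62) = 44*(2*7/(-5) - 62) = 44*(2*7*(-⅕) - 62) = 44*(-14/5 - 62) = 44*(-324/5) = -14256/5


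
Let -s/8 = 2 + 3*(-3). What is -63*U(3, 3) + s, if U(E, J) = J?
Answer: -133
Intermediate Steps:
s = 56 (s = -8*(2 + 3*(-3)) = -8*(2 - 9) = -8*(-7) = 56)
-63*U(3, 3) + s = -63*3 + 56 = -189 + 56 = -133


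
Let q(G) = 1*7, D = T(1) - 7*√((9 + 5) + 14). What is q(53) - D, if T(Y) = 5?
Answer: 2 + 14*√7 ≈ 39.041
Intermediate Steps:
D = 5 - 14*√7 (D = 5 - 7*√((9 + 5) + 14) = 5 - 7*√(14 + 14) = 5 - 14*√7 ≈ -32.041)
q(G) = 7
q(53) - D = 7 - (5 - 14*√7) = 7 + (-5 + 14*√7) = 2 + 14*√7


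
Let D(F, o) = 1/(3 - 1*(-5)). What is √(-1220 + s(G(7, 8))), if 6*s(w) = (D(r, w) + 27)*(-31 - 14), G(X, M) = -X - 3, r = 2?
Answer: 5*I*√911/4 ≈ 37.728*I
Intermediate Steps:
G(X, M) = -3 - X
D(F, o) = ⅛ (D(F, o) = 1/(3 + 5) = 1/8 = ⅛)
s(w) = -3255/16 (s(w) = ((⅛ + 27)*(-31 - 14))/6 = ((217/8)*(-45))/6 = (⅙)*(-9765/8) = -3255/16)
√(-1220 + s(G(7, 8))) = √(-1220 - 3255/16) = √(-22775/16) = 5*I*√911/4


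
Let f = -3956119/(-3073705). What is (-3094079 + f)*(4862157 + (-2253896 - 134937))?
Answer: -23522009055164698624/3073705 ≈ -7.6527e+12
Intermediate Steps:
f = 3956119/3073705 (f = -3956119*(-1/3073705) = 3956119/3073705 ≈ 1.2871)
(-3094079 + f)*(4862157 + (-2253896 - 134937)) = (-3094079 + 3956119/3073705)*(4862157 + (-2253896 - 134937)) = -9510282136576*(4862157 - 2388833)/3073705 = -9510282136576/3073705*2473324 = -23522009055164698624/3073705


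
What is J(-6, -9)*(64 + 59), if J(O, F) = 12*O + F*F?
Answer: 1107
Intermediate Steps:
J(O, F) = F² + 12*O (J(O, F) = 12*O + F² = F² + 12*O)
J(-6, -9)*(64 + 59) = ((-9)² + 12*(-6))*(64 + 59) = (81 - 72)*123 = 9*123 = 1107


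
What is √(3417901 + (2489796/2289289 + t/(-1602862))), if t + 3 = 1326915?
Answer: √11505169723549179350624785030609/1834707172559 ≈ 1848.8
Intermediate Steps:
t = 1326912 (t = -3 + 1326915 = 1326912)
√(3417901 + (2489796/2289289 + t/(-1602862))) = √(3417901 + (2489796/2289289 + 1326912/(-1602862))) = √(3417901 + (2489796*(1/2289289) + 1326912*(-1/1602862))) = √(3417901 + (2489796/2289289 - 663456/801431)) = √(3417901 + 476557175292/1834707172559) = √(6270847956353753951/1834707172559) = √11505169723549179350624785030609/1834707172559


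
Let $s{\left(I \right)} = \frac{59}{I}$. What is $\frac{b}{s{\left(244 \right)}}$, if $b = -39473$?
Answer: $- \frac{9631412}{59} \approx -1.6324 \cdot 10^{5}$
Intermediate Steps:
$\frac{b}{s{\left(244 \right)}} = - \frac{39473}{59 \cdot \frac{1}{244}} = - \frac{39473}{\frac{59}{244}} = \left(-39473\right) \frac{244}{59} = - \frac{9631412}{59}$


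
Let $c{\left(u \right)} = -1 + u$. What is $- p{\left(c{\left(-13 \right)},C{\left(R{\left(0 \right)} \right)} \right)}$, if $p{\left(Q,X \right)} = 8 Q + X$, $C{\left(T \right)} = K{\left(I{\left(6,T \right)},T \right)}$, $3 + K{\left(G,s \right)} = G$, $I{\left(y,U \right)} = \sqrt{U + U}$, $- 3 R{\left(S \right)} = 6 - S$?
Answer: $115 - 2 i \approx 115.0 - 2.0 i$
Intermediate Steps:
$R{\left(S \right)} = -2 + \frac{S}{3}$ ($R{\left(S \right)} = - \frac{6 - S}{3} = -2 + \frac{S}{3}$)
$I{\left(y,U \right)} = \sqrt{2} \sqrt{U}$ ($I{\left(y,U \right)} = \sqrt{2 U} = \sqrt{2} \sqrt{U}$)
$K{\left(G,s \right)} = -3 + G$
$C{\left(T \right)} = -3 + \sqrt{2} \sqrt{T}$
$p{\left(Q,X \right)} = X + 8 Q$
$- p{\left(c{\left(-13 \right)},C{\left(R{\left(0 \right)} \right)} \right)} = - (\left(-3 + \sqrt{2} \sqrt{-2 + \frac{1}{3} \cdot 0}\right) + 8 \left(-1 - 13\right)) = - (\left(-3 + \sqrt{2} \sqrt{-2 + 0}\right) + 8 \left(-14\right)) = - (\left(-3 + \sqrt{2} \sqrt{-2}\right) - 112) = - (\left(-3 + \sqrt{2} i \sqrt{2}\right) - 112) = - (\left(-3 + 2 i\right) - 112) = - (-115 + 2 i) = 115 - 2 i$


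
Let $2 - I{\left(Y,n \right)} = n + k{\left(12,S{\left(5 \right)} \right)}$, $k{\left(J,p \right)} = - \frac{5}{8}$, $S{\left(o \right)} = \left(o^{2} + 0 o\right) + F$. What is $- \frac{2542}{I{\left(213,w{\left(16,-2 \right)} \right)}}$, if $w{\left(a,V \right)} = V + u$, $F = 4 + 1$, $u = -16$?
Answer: $- \frac{20336}{165} \approx -123.25$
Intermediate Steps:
$F = 5$
$w{\left(a,V \right)} = -16 + V$ ($w{\left(a,V \right)} = V - 16 = -16 + V$)
$S{\left(o \right)} = 5 + o^{2}$ ($S{\left(o \right)} = \left(o^{2} + 0 o\right) + 5 = \left(o^{2} + 0\right) + 5 = o^{2} + 5 = 5 + o^{2}$)
$k{\left(J,p \right)} = - \frac{5}{8}$ ($k{\left(J,p \right)} = \left(-5\right) \frac{1}{8} = - \frac{5}{8}$)
$I{\left(Y,n \right)} = \frac{21}{8} - n$ ($I{\left(Y,n \right)} = 2 - \left(n - \frac{5}{8}\right) = 2 - \left(- \frac{5}{8} + n\right) = \frac{21}{8} - n$)
$- \frac{2542}{I{\left(213,w{\left(16,-2 \right)} \right)}} = - \frac{2542}{\frac{21}{8} - \left(-16 - 2\right)} = - \frac{2542}{\frac{21}{8} - -18} = - \frac{2542}{\frac{21}{8} + 18} = - \frac{2542}{\frac{165}{8}} = \left(-2542\right) \frac{8}{165} = - \frac{20336}{165}$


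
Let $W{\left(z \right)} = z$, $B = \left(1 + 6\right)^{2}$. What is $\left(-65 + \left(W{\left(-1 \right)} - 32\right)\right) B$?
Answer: $-4802$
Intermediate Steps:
$B = 49$ ($B = 7^{2} = 49$)
$\left(-65 + \left(W{\left(-1 \right)} - 32\right)\right) B = \left(-65 - 33\right) 49 = \left(-98\right) 49 = -4802$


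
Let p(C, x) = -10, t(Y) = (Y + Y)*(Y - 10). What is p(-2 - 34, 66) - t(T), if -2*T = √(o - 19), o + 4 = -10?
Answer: 13/2 - 10*I*√33 ≈ 6.5 - 57.446*I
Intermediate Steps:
o = -14 (o = -4 - 10 = -14)
T = -I*√33/2 (T = -√(-14 - 19)/2 = -I*√33/2 ≈ -2.8723*I)
t(Y) = 2*Y*(-10 + Y) (t(Y) = (2*Y)*(-10 + Y) = 2*Y*(-10 + Y))
p(-2 - 34, 66) - t(T) = -10 - 2*(-I*√33/2)*(-10 - I*√33/2) = -10 - (-1)*I*√33*(-10 - I*√33/2) = -10 + I*√33*(-10 - I*√33/2)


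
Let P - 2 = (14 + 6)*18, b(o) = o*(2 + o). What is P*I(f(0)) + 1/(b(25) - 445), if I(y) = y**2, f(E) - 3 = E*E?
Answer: 749341/230 ≈ 3258.0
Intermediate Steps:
f(E) = 3 + E**2 (f(E) = 3 + E*E = 3 + E**2)
P = 362 (P = 2 + (14 + 6)*18 = 2 + 20*18 = 2 + 360 = 362)
P*I(f(0)) + 1/(b(25) - 445) = 362*(3 + 0**2)**2 + 1/(25*(2 + 25) - 445) = 362*(3 + 0)**2 + 1/(25*27 - 445) = 362*3**2 + 1/(675 - 445) = 362*9 + 1/230 = 3258 + 1/230 = 749341/230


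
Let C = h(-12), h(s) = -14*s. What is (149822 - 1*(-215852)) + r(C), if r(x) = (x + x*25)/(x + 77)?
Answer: 12799214/35 ≈ 3.6569e+5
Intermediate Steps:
C = 168 (C = -14*(-12) = 168)
r(x) = 26*x/(77 + x) (r(x) = (x + 25*x)/(77 + x) = (26*x)/(77 + x) = 26*x/(77 + x))
(149822 - 1*(-215852)) + r(C) = (149822 - 1*(-215852)) + 26*168/(77 + 168) = (149822 + 215852) + 26*168/245 = 365674 + 26*168*(1/245) = 365674 + 624/35 = 12799214/35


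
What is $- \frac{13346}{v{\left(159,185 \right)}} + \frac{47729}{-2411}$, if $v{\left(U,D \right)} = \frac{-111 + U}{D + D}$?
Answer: $- \frac{2976964303}{28932} \approx -1.029 \cdot 10^{5}$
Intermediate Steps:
$v{\left(U,D \right)} = \frac{-111 + U}{2 D}$
$- \frac{13346}{v{\left(159,185 \right)}} + \frac{47729}{-2411} = - \frac{13346}{\frac{1}{2} \cdot \frac{1}{185} \left(-111 + 159\right)} + \frac{47729}{-2411} = - \frac{13346}{\frac{1}{2} \cdot \frac{1}{185} \cdot 48} + 47729 \left(- \frac{1}{2411}\right) = - \frac{13346}{\frac{24}{185}} - \frac{47729}{2411} = \left(-13346\right) \frac{185}{24} - \frac{47729}{2411} = - \frac{1234505}{12} - \frac{47729}{2411} = - \frac{2976964303}{28932}$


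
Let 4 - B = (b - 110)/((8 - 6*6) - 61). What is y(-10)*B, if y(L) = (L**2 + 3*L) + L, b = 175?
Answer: 25260/89 ≈ 283.82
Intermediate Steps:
y(L) = L**2 + 4*L
B = 421/89 (B = 4 - (175 - 110)/((8 - 6*6) - 61) = 4 - 65/((8 - 36) - 61) = 4 - 65/(-28 - 61) = 4 - 65/(-89) = 4 - 65*(-1)/89 = 4 - 1*(-65/89) = 4 + 65/89 = 421/89 ≈ 4.7303)
y(-10)*B = -10*(4 - 10)*(421/89) = -10*(-6)*(421/89) = 60*(421/89) = 25260/89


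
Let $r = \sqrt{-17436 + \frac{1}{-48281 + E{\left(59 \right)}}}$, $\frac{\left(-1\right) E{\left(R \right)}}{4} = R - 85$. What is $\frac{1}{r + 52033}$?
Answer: $\frac{2506793841}{130436843942926} - \frac{3 i \sqrt{4496595868069}}{130436843942926} \approx 1.9218 \cdot 10^{-5} - 4.8771 \cdot 10^{-8} i$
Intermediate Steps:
$E{\left(R \right)} = 340 - 4 R$ ($E{\left(R \right)} = - 4 \left(R - 85\right) = - 4 \left(-85 + R\right) = 340 - 4 R$)
$r = \frac{i \sqrt{4496595868069}}{16059}$ ($r = \sqrt{-17436 + \frac{1}{-48281 + \left(340 - 236\right)}} = \sqrt{-17436 + \frac{1}{-48281 + 104}} = \sqrt{-17436 + \frac{1}{-48177}} = \sqrt{-17436 - \frac{1}{48177}} = \sqrt{- \frac{840014173}{48177}} = \frac{i \sqrt{4496595868069}}{16059} \approx 132.05 i$)
$\frac{1}{r + 52033} = \frac{1}{\frac{i \sqrt{4496595868069}}{16059} + 52033} = \frac{1}{52033 + \frac{i \sqrt{4496595868069}}{16059}}$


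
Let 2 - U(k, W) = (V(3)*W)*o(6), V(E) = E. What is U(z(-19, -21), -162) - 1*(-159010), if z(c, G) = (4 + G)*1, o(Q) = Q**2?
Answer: 176508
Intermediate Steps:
z(c, G) = 4 + G
U(k, W) = 2 - 108*W (U(k, W) = 2 - 3*W*6**2 = 2 - 3*W*36 = 2 - 108*W)
U(z(-19, -21), -162) - 1*(-159010) = (2 - 108*(-162)) - 1*(-159010) = (2 + 17496) + 159010 = 17498 + 159010 = 176508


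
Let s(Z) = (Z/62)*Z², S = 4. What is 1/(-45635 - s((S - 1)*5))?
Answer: -62/2832745 ≈ -2.1887e-5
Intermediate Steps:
s(Z) = Z³/62 (s(Z) = (Z*(1/62))*Z² = (Z/62)*Z² = Z³/62)
1/(-45635 - s((S - 1)*5)) = 1/(-45635 - ((4 - 1)*5)³/62) = 1/(-45635 - (3*5)³/62) = 1/(-45635 - 15³/62) = 1/(-45635 - 3375/62) = 1/(-2832745/62) = -62/2832745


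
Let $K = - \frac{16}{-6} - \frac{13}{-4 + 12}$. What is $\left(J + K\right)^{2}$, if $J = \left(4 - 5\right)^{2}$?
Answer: $\frac{2401}{576} \approx 4.1684$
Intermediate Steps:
$K = \frac{25}{24}$ ($K = \left(-16\right) \left(- \frac{1}{6}\right) - \frac{13}{8} = \frac{8}{3} - \frac{13}{8} = \frac{25}{24} \approx 1.0417$)
$J = 1$ ($J = \left(-1\right)^{2} = 1$)
$\left(J + K\right)^{2} = \left(1 + \frac{25}{24}\right)^{2} = \left(\frac{49}{24}\right)^{2} = \frac{2401}{576}$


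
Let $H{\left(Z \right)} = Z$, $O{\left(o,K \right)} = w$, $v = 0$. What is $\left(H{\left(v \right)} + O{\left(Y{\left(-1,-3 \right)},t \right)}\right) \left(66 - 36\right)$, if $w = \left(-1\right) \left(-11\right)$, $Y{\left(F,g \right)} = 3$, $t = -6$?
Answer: $330$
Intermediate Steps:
$w = 11$
$O{\left(o,K \right)} = 11$
$\left(H{\left(v \right)} + O{\left(Y{\left(-1,-3 \right)},t \right)}\right) \left(66 - 36\right) = \left(0 + 11\right) \left(66 - 36\right) = 11 \left(66 - 36\right) = 11 \cdot 30 = 330$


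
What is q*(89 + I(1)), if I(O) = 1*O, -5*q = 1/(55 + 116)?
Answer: -2/19 ≈ -0.10526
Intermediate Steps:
q = -1/855 (q = -1/(5*(55 + 116)) = -⅕/171 = -⅕*1/171 = -1/855 ≈ -0.0011696)
I(O) = O
q*(89 + I(1)) = -(89 + 1)/855 = -1/855*90 = -2/19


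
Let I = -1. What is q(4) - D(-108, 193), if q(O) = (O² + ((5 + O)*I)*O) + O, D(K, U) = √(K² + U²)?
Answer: -16 - √48913 ≈ -237.16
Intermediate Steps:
q(O) = O + O² + O*(-5 - O) (q(O) = (O² + ((5 + O)*(-1))*O) + O = (O² + (-5 - O)*O) + O = (O² + O*(-5 - O)) + O = O + O² + O*(-5 - O))
q(4) - D(-108, 193) = -4*4 - √((-108)² + 193²) = -16 - √(11664 + 37249) = -16 - √48913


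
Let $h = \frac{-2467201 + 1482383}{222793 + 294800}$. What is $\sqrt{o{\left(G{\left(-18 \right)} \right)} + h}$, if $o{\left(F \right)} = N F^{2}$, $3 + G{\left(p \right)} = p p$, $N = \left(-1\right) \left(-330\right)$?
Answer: $\frac{2 \sqrt{2277407662551069474}}{517593} \approx 5831.3$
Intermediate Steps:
$N = 330$
$G{\left(p \right)} = -3 + p^{2}$ ($G{\left(p \right)} = -3 + p p = -3 + p^{2}$)
$h = - \frac{984818}{517593} \approx -1.9027$
$o{\left(F \right)} = 330 F^{2}$
$\sqrt{o{\left(G{\left(-18 \right)} \right)} + h} = \sqrt{330 \left(-3 + \left(-18\right)^{2}\right)^{2} - \frac{984818}{517593}} = \sqrt{330 \left(-3 + 324\right)^{2} - \frac{984818}{517593}} = \sqrt{330 \cdot 321^{2} - \frac{984818}{517593}} = \sqrt{330 \cdot 103041 - \frac{984818}{517593}} = \sqrt{34003530 - \frac{984818}{517593}} = \sqrt{\frac{17599988118472}{517593}} = \frac{2 \sqrt{2277407662551069474}}{517593}$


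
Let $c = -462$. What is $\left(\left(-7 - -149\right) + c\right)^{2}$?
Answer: $102400$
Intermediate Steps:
$\left(\left(-7 - -149\right) + c\right)^{2} = \left(\left(-7 - -149\right) - 462\right)^{2} = \left(\left(-7 + 149\right) - 462\right)^{2} = \left(142 - 462\right)^{2} = \left(-320\right)^{2} = 102400$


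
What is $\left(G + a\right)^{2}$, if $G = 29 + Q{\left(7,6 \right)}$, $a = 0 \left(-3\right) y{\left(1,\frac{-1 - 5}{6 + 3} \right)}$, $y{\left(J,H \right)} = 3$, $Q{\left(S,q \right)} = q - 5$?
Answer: $900$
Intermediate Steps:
$Q{\left(S,q \right)} = -5 + q$
$a = 0$ ($a = 0 \left(-3\right) 3 = 0 \cdot 3 = 0$)
$G = 30$ ($G = 29 + \left(-5 + 6\right) = 29 + 1 = 30$)
$\left(G + a\right)^{2} = \left(30 + 0\right)^{2} = 30^{2} = 900$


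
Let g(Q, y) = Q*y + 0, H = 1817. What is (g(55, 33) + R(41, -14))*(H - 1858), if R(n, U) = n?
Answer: -76096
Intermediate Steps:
g(Q, y) = Q*y
(g(55, 33) + R(41, -14))*(H - 1858) = (55*33 + 41)*(1817 - 1858) = (1815 + 41)*(-41) = 1856*(-41) = -76096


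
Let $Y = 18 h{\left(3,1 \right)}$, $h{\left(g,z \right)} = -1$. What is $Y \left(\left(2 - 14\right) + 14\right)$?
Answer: $-36$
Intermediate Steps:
$Y = -18$ ($Y = 18 \left(-1\right) = -18$)
$Y \left(\left(2 - 14\right) + 14\right) = - 18 \left(\left(2 - 14\right) + 14\right) = - 18 \left(-12 + 14\right) = \left(-18\right) 2 = -36$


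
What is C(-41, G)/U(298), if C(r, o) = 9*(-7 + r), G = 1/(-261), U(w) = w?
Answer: -216/149 ≈ -1.4497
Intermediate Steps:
G = -1/261 ≈ -0.0038314
C(r, o) = -63 + 9*r
C(-41, G)/U(298) = (-63 + 9*(-41))/298 = (-63 - 369)*(1/298) = -432*1/298 = -216/149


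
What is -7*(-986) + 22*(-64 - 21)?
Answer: 5032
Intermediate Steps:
-7*(-986) + 22*(-64 - 21) = 6902 + 22*(-85) = 6902 - 1870 = 5032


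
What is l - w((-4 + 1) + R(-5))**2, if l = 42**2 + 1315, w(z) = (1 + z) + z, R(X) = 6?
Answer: 3030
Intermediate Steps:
w(z) = 1 + 2*z
l = 3079 (l = 1764 + 1315 = 3079)
l - w((-4 + 1) + R(-5))**2 = 3079 - (1 + 2*((-4 + 1) + 6))**2 = 3079 - (1 + 2*(-3 + 6))**2 = 3079 - (1 + 2*3)**2 = 3079 - (1 + 6)**2 = 3079 - 1*7**2 = 3079 - 1*49 = 3079 - 49 = 3030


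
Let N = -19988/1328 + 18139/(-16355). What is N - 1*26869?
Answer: -145982656423/5429860 ≈ -26885.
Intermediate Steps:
N = -87748083/5429860 (N = -19988*1/1328 + 18139*(-1/16355) = -4997/332 - 18139/16355 = -87748083/5429860 ≈ -16.160)
N - 1*26869 = -87748083/5429860 - 1*26869 = -87748083/5429860 - 26869 = -145982656423/5429860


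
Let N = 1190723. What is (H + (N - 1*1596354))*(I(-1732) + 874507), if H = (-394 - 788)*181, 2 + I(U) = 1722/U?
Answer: -469215314939737/866 ≈ -5.4182e+11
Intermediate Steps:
I(U) = -2 + 1722/U
H = -213942 (H = -1182*181 = -213942)
(H + (N - 1*1596354))*(I(-1732) + 874507) = (-213942 + (1190723 - 1*1596354))*((-2 + 1722/(-1732)) + 874507) = (-213942 + (1190723 - 1596354))*((-2 + 1722*(-1/1732)) + 874507) = (-213942 - 405631)*((-2 - 861/866) + 874507) = -619573*(-2593/866 + 874507) = -619573*757320469/866 = -469215314939737/866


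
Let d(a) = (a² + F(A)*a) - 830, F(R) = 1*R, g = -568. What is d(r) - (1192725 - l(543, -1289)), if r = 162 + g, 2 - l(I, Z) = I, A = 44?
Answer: -1047124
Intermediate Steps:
l(I, Z) = 2 - I
r = -406 (r = 162 - 568 = -406)
F(R) = R
d(a) = -830 + a² + 44*a (d(a) = (a² + 44*a) - 830 = -830 + a² + 44*a)
d(r) - (1192725 - l(543, -1289)) = (-830 + (-406)² + 44*(-406)) - (1192725 - (2 - 1*543)) = (-830 + 164836 - 17864) - (1192725 - (2 - 543)) = 146142 - (1192725 - 1*(-541)) = 146142 - (1192725 + 541) = 146142 - 1*1193266 = 146142 - 1193266 = -1047124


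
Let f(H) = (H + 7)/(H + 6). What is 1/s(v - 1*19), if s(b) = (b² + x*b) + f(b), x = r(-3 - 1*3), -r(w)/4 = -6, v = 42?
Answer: 29/31379 ≈ 0.00092418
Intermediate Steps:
r(w) = 24 (r(w) = -4*(-6) = 24)
f(H) = (7 + H)/(6 + H)
x = 24
s(b) = b² + 24*b + (7 + b)/(6 + b) (s(b) = (b² + 24*b) + (7 + b)/(6 + b) = b² + 24*b + (7 + b)/(6 + b))
1/s(v - 1*19) = 1/((7 + (42 - 1*19) + (42 - 1*19)*(6 + (42 - 1*19))*(24 + (42 - 1*19)))/(6 + (42 - 1*19))) = 1/((7 + (42 - 19) + (42 - 19)*(6 + (42 - 19))*(24 + (42 - 19)))/(6 + (42 - 19))) = 1/((7 + 23 + 23*(6 + 23)*(24 + 23))/(6 + 23)) = 1/((7 + 23 + 23*29*47)/29) = 1/((7 + 23 + 31349)/29) = 1/((1/29)*31379) = 1/(31379/29) = 29/31379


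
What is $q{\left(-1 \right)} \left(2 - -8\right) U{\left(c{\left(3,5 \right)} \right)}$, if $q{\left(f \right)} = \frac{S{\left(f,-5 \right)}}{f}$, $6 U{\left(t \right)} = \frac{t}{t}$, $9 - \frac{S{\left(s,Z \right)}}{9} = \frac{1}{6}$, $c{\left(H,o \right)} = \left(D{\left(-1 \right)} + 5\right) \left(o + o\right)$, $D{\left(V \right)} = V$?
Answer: $- \frac{265}{2} \approx -132.5$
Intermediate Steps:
$c{\left(H,o \right)} = 8 o$ ($c{\left(H,o \right)} = \left(-1 + 5\right) \left(o + o\right) = 4 \cdot 2 o = 8 o$)
$S{\left(s,Z \right)} = \frac{159}{2}$ ($S{\left(s,Z \right)} = 81 - \frac{9}{6} = 81 - \frac{3}{2} = \frac{159}{2}$)
$U{\left(t \right)} = \frac{1}{6}$ ($U{\left(t \right)} = \frac{t \frac{1}{t}}{6} = \frac{1}{6} \cdot 1 = \frac{1}{6}$)
$q{\left(f \right)} = \frac{159}{2 f}$
$q{\left(-1 \right)} \left(2 - -8\right) U{\left(c{\left(3,5 \right)} \right)} = \frac{159}{2 \left(-1\right)} \left(2 - -8\right) \frac{1}{6} = \frac{159}{2} \left(-1\right) \left(2 + 8\right) \frac{1}{6} = \left(- \frac{159}{2}\right) 10 \cdot \frac{1}{6} = \left(-795\right) \frac{1}{6} = - \frac{265}{2}$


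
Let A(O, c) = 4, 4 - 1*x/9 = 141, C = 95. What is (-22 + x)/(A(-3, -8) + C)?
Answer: -1255/99 ≈ -12.677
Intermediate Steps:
x = -1233 (x = 36 - 9*141 = 36 - 1269 = -1233)
(-22 + x)/(A(-3, -8) + C) = (-22 - 1233)/(4 + 95) = -1255/99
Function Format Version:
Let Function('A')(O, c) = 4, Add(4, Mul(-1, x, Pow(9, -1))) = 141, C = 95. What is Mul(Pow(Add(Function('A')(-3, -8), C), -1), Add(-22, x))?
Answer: Rational(-1255, 99) ≈ -12.677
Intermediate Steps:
x = -1233 (x = Add(36, Mul(-9, 141)) = Add(36, -1269) = -1233)
Mul(Pow(Add(Function('A')(-3, -8), C), -1), Add(-22, x)) = Mul(Pow(Add(4, 95), -1), Add(-22, -1233)) = Mul(Pow(99, -1), -1255) = Mul(Rational(1, 99), -1255) = Rational(-1255, 99)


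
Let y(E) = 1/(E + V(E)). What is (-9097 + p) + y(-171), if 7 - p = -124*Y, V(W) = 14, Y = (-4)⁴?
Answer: 3556677/157 ≈ 22654.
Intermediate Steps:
Y = 256
y(E) = 1/(14 + E) (y(E) = 1/(E + 14) = 1/(14 + E))
p = 31751 (p = 7 - (-124)*256 = 7 - 1*(-31744) = 7 + 31744 = 31751)
(-9097 + p) + y(-171) = (-9097 + 31751) + 1/(14 - 171) = 22654 + 1/(-157) = 22654 - 1/157 = 3556677/157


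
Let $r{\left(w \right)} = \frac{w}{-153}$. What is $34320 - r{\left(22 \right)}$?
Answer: $\frac{5250982}{153} \approx 34320.0$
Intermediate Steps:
$r{\left(w \right)} = - \frac{w}{153}$ ($r{\left(w \right)} = w \left(- \frac{1}{153}\right) = - \frac{w}{153}$)
$34320 - r{\left(22 \right)} = 34320 - \left(- \frac{1}{153}\right) 22 = 34320 - - \frac{22}{153} = 34320 + \frac{22}{153} = \frac{5250982}{153}$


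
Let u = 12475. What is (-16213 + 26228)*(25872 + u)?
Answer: 384045205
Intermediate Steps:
(-16213 + 26228)*(25872 + u) = (-16213 + 26228)*(25872 + 12475) = 10015*38347 = 384045205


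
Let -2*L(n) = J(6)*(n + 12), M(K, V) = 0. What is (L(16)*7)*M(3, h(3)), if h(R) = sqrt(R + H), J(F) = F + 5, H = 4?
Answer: 0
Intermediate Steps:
J(F) = 5 + F
h(R) = sqrt(4 + R) (h(R) = sqrt(R + 4) = sqrt(4 + R))
L(n) = -66 - 11*n/2 (L(n) = -(5 + 6)*(n + 12)/2 = -11*(12 + n)/2 = -(132 + 11*n)/2 = -66 - 11*n/2)
(L(16)*7)*M(3, h(3)) = ((-66 - 11/2*16)*7)*0 = ((-66 - 88)*7)*0 = -154*7*0 = -1078*0 = 0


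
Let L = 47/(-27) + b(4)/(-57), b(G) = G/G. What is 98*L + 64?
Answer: -55564/513 ≈ -108.31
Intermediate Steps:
b(G) = 1
L = -902/513 (L = 47/(-27) + 1/(-57) = 47*(-1/27) + 1*(-1/57) = -47/27 - 1/57 = -902/513 ≈ -1.7583)
98*L + 64 = 98*(-902/513) + 64 = -88396/513 + 64 = -55564/513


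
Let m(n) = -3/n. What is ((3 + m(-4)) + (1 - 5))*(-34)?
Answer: 17/2 ≈ 8.5000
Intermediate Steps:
((3 + m(-4)) + (1 - 5))*(-34) = ((3 - 3/(-4)) + (1 - 5))*(-34) = ((3 - 3*(-¼)) - 4)*(-34) = ((3 + ¾) - 4)*(-34) = (15/4 - 4)*(-34) = -¼*(-34) = 17/2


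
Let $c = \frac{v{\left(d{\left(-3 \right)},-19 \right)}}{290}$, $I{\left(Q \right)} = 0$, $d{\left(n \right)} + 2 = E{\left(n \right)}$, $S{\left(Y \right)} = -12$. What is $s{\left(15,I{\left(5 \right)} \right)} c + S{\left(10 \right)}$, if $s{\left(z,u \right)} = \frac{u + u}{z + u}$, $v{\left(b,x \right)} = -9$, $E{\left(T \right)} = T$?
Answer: $-12$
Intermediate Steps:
$d{\left(n \right)} = -2 + n$
$s{\left(z,u \right)} = \frac{2 u}{u + z}$
$c = - \frac{9}{290} \approx -0.031034$
$s{\left(15,I{\left(5 \right)} \right)} c + S{\left(10 \right)} = 2 \cdot 0 \frac{1}{0 + 15} \left(- \frac{9}{290}\right) - 12 = 2 \cdot 0 \cdot \frac{1}{15} \left(- \frac{9}{290}\right) - 12 = 0 \left(- \frac{9}{290}\right) - 12 = 0 - 12 = -12$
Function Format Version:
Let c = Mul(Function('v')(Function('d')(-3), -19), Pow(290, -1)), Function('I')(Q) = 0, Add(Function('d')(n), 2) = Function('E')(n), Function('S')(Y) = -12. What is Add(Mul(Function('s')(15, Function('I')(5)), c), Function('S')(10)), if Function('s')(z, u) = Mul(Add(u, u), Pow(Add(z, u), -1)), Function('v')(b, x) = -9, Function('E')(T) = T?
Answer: -12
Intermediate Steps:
Function('d')(n) = Add(-2, n)
Function('s')(z, u) = Mul(2, u, Pow(Add(u, z), -1)) (Function('s')(z, u) = Mul(Mul(2, u), Pow(Add(u, z), -1)) = Mul(2, u, Pow(Add(u, z), -1)))
c = Rational(-9, 290) (c = Mul(-9, Pow(290, -1)) = Mul(-9, Rational(1, 290)) = Rational(-9, 290) ≈ -0.031034)
Add(Mul(Function('s')(15, Function('I')(5)), c), Function('S')(10)) = Add(Mul(Mul(2, 0, Pow(Add(0, 15), -1)), Rational(-9, 290)), -12) = Add(Mul(Mul(2, 0, Pow(15, -1)), Rational(-9, 290)), -12) = Add(Mul(Mul(2, 0, Rational(1, 15)), Rational(-9, 290)), -12) = Add(Mul(0, Rational(-9, 290)), -12) = Add(0, -12) = -12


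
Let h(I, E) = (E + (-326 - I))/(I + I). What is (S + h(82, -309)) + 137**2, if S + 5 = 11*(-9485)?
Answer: -14034361/164 ≈ -85575.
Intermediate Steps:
S = -104340 (S = -5 + 11*(-9485) = -5 - 104335 = -104340)
h(I, E) = (-326 + E - I)/(2*I) (h(I, E) = (-326 + E - I)/((2*I)) = (-326 + E - I)*(1/(2*I)) = (-326 + E - I)/(2*I))
(S + h(82, -309)) + 137**2 = (-104340 + (1/2)*(-326 - 309 - 1*82)/82) + 137**2 = (-104340 + (1/2)*(1/82)*(-326 - 309 - 82)) + 18769 = (-104340 + (1/2)*(1/82)*(-717)) + 18769 = (-104340 - 717/164) + 18769 = -17112477/164 + 18769 = -14034361/164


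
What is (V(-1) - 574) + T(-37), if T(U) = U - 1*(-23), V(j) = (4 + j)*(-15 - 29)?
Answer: -720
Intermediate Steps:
V(j) = -176 - 44*j (V(j) = (4 + j)*(-44) = -176 - 44*j)
T(U) = 23 + U (T(U) = U + 23 = 23 + U)
(V(-1) - 574) + T(-37) = ((-176 - 44*(-1)) - 574) + (23 - 37) = ((-176 + 44) - 574) - 14 = (-132 - 574) - 14 = -706 - 14 = -720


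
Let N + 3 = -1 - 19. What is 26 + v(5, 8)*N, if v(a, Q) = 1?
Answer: 3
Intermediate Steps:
N = -23 (N = -3 + (-1 - 19) = -3 - 20 = -23)
26 + v(5, 8)*N = 26 + 1*(-23) = 26 - 23 = 3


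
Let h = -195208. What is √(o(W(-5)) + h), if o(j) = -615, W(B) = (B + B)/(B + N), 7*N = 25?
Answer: I*√195823 ≈ 442.52*I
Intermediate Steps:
N = 25/7 (N = (⅐)*25 = 25/7 ≈ 3.5714)
W(B) = 2*B/(25/7 + B) (W(B) = (B + B)/(B + 25/7) = (2*B)/(25/7 + B) = 2*B/(25/7 + B))
√(o(W(-5)) + h) = √(-615 - 195208) = √(-195823) = I*√195823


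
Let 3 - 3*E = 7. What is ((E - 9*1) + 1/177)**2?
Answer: 3341584/31329 ≈ 106.66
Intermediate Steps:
E = -4/3 (E = 1 - 1/3*7 = 1 - 7/3 = -4/3 ≈ -1.3333)
((E - 9*1) + 1/177)**2 = ((-4/3 - 9*1) + 1/177)**2 = ((-4/3 - 9) + 1/177)**2 = (-31/3 + 1/177)**2 = (-1828/177)**2 = 3341584/31329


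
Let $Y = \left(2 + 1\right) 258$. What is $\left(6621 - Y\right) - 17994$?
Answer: $-12147$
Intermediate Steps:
$Y = 774$ ($Y = 3 \cdot 258 = 774$)
$\left(6621 - Y\right) - 17994 = \left(6621 - 774\right) - 17994 = 5847 - 17994 = -12147$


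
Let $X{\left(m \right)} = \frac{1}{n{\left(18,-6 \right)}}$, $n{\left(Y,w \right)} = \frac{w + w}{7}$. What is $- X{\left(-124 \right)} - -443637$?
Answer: $\frac{5323651}{12} \approx 4.4364 \cdot 10^{5}$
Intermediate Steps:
$n{\left(Y,w \right)} = \frac{2 w}{7}$ ($n{\left(Y,w \right)} = 2 w \frac{1}{7} = \frac{2 w}{7}$)
$X{\left(m \right)} = - \frac{7}{12}$ ($X{\left(m \right)} = \frac{1}{\frac{2}{7} \left(-6\right)} = \frac{1}{- \frac{12}{7}} = - \frac{7}{12}$)
$- X{\left(-124 \right)} - -443637 = \left(-1\right) \left(- \frac{7}{12}\right) - -443637 = \frac{7}{12} + 443637 = \frac{5323651}{12}$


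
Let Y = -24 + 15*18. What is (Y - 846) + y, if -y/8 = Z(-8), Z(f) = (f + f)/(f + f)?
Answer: -608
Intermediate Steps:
Z(f) = 1 (Z(f) = (2*f)/((2*f)) = (2*f)*(1/(2*f)) = 1)
Y = 246 (Y = -24 + 270 = 246)
y = -8 (y = -8*1 = -8)
(Y - 846) + y = (246 - 846) - 8 = -600 - 8 = -608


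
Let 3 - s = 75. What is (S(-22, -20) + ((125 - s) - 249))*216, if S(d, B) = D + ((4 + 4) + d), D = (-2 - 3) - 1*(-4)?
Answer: -14472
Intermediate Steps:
s = -72 (s = 3 - 1*75 = 3 - 75 = -72)
D = -1 (D = -5 + 4 = -1)
S(d, B) = 7 + d (S(d, B) = -1 + ((4 + 4) + d) = -1 + (8 + d) = 7 + d)
(S(-22, -20) + ((125 - s) - 249))*216 = ((7 - 22) + ((125 - 1*(-72)) - 249))*216 = (-15 + ((125 + 72) - 249))*216 = (-15 + (197 - 249))*216 = (-15 - 52)*216 = -67*216 = -14472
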